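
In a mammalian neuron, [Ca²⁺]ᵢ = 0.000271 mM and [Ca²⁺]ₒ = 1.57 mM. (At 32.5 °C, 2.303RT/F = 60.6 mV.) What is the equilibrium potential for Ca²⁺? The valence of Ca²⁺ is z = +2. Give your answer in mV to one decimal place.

E = (60.6/z) · log₁₀([Ca²⁺]_out/[Ca²⁺]_in) with z = +2.
= (60.6/2) · log₁₀(1.57/0.000271) = 30.30 · log₁₀(5793)
= 30.30 · (3.7629) = 114.02 mV

114.0 mV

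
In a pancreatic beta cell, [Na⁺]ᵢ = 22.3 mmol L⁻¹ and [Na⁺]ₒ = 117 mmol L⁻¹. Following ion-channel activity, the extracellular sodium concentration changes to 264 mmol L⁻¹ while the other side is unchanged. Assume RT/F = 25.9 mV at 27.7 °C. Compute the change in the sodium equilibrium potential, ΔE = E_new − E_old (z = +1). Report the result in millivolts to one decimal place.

21.1 mV

E_old = (25.9/1)·ln(117/22.3) = 42.93 mV
E_new = (25.9/1)·ln(264/22.3) = 64.01 mV
ΔE = 64.01 − (42.93) = 21.08 mV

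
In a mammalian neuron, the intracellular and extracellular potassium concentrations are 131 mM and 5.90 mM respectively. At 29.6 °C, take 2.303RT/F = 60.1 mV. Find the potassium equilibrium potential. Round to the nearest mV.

-81 mV

E = (60.1/z) · log₁₀([K⁺]_out/[K⁺]_in) with z = +1.
= (60.1/1) · log₁₀(5.90/131) = 60.10 · log₁₀(0.04504)
= 60.10 · (-1.3464) = -80.92 mV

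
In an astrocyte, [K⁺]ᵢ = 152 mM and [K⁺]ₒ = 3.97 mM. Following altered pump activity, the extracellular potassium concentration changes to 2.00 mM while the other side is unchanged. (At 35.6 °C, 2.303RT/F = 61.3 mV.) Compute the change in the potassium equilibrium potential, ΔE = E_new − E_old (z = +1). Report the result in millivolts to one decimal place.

E_old = (61.3/1)·log₁₀(3.97/152) = -97.04 mV
E_new = (61.3/1)·log₁₀(2.00/152) = -115.29 mV
ΔE = -115.29 − (-97.04) = -18.25 mV

-18.3 mV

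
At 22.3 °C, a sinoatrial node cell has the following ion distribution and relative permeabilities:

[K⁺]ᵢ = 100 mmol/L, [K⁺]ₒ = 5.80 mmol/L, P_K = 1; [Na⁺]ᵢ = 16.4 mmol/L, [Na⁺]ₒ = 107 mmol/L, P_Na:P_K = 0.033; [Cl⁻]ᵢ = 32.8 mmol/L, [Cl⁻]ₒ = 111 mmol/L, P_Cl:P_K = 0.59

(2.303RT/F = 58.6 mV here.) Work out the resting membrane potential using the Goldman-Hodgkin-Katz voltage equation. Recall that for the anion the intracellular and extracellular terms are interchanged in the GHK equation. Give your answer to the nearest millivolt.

-45 mV

Vm = 58.6 · log₁₀[(Σ P·[cation]ₒ + Σ P·[anion]ᵢ) / (Σ P·[cation]ᵢ + Σ P·[anion]ₒ)]
Numerator = 1×5.80 + 0.033×107 + 0.59×32.8 = 28.68
Denominator = 1×100 + 0.033×16.4 + 0.59×111 = 166
Vm = 58.6 · log₁₀(0.17276) = 58.6 × (-0.7626) = -44.69 mV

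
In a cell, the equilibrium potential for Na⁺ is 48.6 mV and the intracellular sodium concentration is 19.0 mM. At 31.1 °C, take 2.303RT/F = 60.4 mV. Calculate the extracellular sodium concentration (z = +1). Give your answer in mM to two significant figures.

Nernst: E = (60.4/1) · log₁₀([out]/[in]), so log₁₀([out]/[in]) = 48.6 × 1 / 60.4 = 0.8046.
[out]/[in] = 10^(0.8046) = 6.377.
[out] = 6.377 × 19.0 = 121.2 mM.

120 mM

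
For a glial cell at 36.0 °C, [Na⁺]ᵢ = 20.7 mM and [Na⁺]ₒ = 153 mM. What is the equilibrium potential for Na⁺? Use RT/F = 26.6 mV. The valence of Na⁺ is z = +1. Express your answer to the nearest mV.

53 mV

E = (26.6/z) · ln([Na⁺]_out/[Na⁺]_in) with z = +1.
= (26.6/1) · ln(153/20.7) = 26.60 · ln(7.391)
= 26.60 · (2.0003) = 53.21 mV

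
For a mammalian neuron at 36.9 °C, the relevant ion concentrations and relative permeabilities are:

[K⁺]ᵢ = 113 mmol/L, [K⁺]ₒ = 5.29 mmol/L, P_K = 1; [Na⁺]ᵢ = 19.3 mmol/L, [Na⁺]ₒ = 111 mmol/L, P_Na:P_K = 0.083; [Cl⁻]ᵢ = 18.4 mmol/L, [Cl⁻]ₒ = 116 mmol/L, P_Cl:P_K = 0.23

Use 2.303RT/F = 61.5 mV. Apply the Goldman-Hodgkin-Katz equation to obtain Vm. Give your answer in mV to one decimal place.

-54.0 mV

Vm = 61.5 · log₁₀[(Σ P·[cation]ₒ + Σ P·[anion]ᵢ) / (Σ P·[cation]ᵢ + Σ P·[anion]ₒ)]
Numerator = 1×5.29 + 0.083×111 + 0.23×18.4 = 18.73
Denominator = 1×113 + 0.083×19.3 + 0.23×116 = 141.3
Vm = 61.5 · log₁₀(0.13261) = 61.5 × (-0.8774) = -53.96 mV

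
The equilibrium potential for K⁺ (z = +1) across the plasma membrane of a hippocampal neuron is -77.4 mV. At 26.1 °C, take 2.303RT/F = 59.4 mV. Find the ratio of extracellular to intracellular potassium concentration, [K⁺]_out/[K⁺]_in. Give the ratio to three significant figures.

0.0498

log₁₀([out]/[in]) = E·z/(59.4) = -77.4 × 1 / 59.4 = -1.3030
[out]/[in] = 10^(-1.3030) = 0.04977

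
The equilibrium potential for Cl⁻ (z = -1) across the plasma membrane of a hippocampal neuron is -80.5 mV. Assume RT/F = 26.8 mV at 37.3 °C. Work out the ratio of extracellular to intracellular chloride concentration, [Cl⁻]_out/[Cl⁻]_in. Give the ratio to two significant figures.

ln([out]/[in]) = E·z/(26.8) = -80.5 × -1 / 26.8 = 3.0037
[out]/[in] = e^(3.0037) = 20.16

20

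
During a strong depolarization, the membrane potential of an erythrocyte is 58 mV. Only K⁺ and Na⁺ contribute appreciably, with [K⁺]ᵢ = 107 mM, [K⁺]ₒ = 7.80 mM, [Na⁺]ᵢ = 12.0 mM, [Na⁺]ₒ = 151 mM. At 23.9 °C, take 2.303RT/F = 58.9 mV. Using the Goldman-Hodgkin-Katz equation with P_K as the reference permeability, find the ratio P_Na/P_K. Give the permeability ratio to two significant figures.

Let α = P_Na/P_K. GHK: Vm = 58.9·log₁₀[(Kₒ + α·Naₒ)/(Kᵢ + α·Naᵢ)].
10^(Vm/58.9) = 10^(58.0/58.9) = 9.6543
So 9.6543·(Kᵢ + α·Naᵢ) = Kₒ + α·Naₒ → α = (9.6543·107.0 − 7.8) / (151.0 − 9.6543·12.0)
α = (1033 − 7.8) / (151.0 − 115.9) = 1025/35.15 = 29.17

29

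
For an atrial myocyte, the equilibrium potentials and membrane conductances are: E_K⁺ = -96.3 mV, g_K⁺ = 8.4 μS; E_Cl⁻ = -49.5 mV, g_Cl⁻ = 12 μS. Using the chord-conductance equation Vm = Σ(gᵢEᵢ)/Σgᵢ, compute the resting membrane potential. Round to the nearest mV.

Σ gᵢEᵢ = 8.4·(-96.3) + 12·(-49.5) = -1402.92
Σ gᵢ = 8.4 + 12 = 20.4
Vm = -1402.92 / 20.4 = -68.77 mV

-69 mV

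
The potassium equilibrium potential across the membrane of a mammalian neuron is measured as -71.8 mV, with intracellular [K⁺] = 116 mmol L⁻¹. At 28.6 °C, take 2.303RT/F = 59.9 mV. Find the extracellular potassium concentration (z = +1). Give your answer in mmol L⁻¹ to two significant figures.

Nernst: E = (59.9/1) · log₁₀([out]/[in]), so log₁₀([out]/[in]) = -71.8 × 1 / 59.9 = -1.1987.
[out]/[in] = 10^(-1.1987) = 0.06329.
[out] = 0.06329 × 116 = 7.342 mmol L⁻¹.

7.3 mmol L⁻¹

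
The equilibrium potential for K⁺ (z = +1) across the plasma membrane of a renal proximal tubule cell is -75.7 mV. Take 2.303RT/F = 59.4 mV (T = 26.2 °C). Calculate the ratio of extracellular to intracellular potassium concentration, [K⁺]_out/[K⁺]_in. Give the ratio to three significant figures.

0.0532

log₁₀([out]/[in]) = E·z/(59.4) = -75.7 × 1 / 59.4 = -1.2744
[out]/[in] = 10^(-1.2744) = 0.05316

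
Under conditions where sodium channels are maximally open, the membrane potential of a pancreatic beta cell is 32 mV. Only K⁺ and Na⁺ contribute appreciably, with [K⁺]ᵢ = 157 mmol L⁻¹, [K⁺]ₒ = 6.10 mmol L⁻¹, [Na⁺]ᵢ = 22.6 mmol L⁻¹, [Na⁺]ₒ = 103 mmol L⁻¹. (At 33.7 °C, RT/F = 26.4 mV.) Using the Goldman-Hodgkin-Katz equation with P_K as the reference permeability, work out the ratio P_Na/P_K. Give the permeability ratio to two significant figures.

Let α = P_Na/P_K. GHK: Vm = 26.4·ln[(Kₒ + α·Naₒ)/(Kᵢ + α·Naᵢ)].
e^(Vm/26.4) = e^(32.0/26.4) = 3.3606
So 3.3606·(Kᵢ + α·Naᵢ) = Kₒ + α·Naₒ → α = (3.3606·157.0 − 6.1) / (103.0 − 3.3606·22.6)
α = (527.6 − 6.1) / (103.0 − 75.95) = 521.5/27.05 = 19.28

19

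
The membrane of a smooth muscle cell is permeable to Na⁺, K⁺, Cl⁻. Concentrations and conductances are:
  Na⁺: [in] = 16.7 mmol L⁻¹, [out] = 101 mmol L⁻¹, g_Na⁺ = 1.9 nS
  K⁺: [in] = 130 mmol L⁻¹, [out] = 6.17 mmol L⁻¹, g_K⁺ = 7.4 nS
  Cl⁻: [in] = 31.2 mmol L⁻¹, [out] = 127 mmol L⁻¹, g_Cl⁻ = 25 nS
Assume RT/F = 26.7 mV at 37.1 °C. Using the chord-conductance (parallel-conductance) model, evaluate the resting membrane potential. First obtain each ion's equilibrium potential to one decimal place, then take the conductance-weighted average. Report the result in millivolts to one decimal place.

-42.2 mV

E_Na⁺ = (26.7/1)·ln(101/16.7) = 48.1 mV
E_K⁺ = (26.7/1)·ln(6.17/130) = -81.4 mV
E_Cl⁻ = (26.7/-1)·ln(127/31.2) = -37.5 mV
Vm = (Σ gᵢEᵢ)/(Σ gᵢ) = (1.9·48.1 + 7.4·-81.4 + 25·-37.5) / (1.9 + 7.4 + 25)
= -1448.47 / 34.3 = -42.23 mV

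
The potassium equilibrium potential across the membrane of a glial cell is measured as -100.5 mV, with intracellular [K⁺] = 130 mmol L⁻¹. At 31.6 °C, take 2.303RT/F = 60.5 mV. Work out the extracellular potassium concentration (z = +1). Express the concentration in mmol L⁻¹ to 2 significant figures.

2.8 mmol L⁻¹

Nernst: E = (60.5/1) · log₁₀([out]/[in]), so log₁₀([out]/[in]) = -100.5 × 1 / 60.5 = -1.6612.
[out]/[in] = 10^(-1.6612) = 0.02182.
[out] = 0.02182 × 130 = 2.837 mmol L⁻¹.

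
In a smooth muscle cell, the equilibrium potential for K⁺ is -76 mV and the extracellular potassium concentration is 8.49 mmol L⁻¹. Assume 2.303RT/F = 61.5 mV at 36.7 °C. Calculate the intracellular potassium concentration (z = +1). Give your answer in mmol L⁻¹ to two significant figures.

150 mmol L⁻¹

Nernst: E = (61.5/1) · log₁₀([out]/[in]), so log₁₀([out]/[in]) = -76.0 × 1 / 61.5 = -1.2358.
[out]/[in] = 10^(-1.2358) = 0.05811.
[in] = 8.49 / 0.05811 = 146.1 mmol L⁻¹.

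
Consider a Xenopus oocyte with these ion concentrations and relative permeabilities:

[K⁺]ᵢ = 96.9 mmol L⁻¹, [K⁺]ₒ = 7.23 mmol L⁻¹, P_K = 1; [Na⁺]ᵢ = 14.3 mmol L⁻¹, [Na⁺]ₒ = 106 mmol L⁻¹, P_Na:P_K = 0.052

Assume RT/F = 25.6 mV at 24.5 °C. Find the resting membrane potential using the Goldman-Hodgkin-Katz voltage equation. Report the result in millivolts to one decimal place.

Vm = 25.6 · ln[(Σ P·[cation]ₒ + Σ P·[anion]ᵢ) / (Σ P·[cation]ᵢ + Σ P·[anion]ₒ)]
Numerator = 1×7.23 + 0.052×106 = 12.74
Denominator = 1×96.9 + 0.052×14.3 = 97.64
Vm = 25.6 · ln(0.13049) = 25.6 × (-2.0364) = -52.13 mV

-52.1 mV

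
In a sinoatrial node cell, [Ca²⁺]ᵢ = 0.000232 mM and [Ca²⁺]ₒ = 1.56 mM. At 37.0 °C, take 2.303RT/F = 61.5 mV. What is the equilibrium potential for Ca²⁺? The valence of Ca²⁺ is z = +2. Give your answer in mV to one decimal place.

117.7 mV

E = (61.5/z) · log₁₀([Ca²⁺]_out/[Ca²⁺]_in) with z = +2.
= (61.5/2) · log₁₀(1.56/0.000232) = 30.75 · log₁₀(6724)
= 30.75 · (3.8276) = 117.70 mV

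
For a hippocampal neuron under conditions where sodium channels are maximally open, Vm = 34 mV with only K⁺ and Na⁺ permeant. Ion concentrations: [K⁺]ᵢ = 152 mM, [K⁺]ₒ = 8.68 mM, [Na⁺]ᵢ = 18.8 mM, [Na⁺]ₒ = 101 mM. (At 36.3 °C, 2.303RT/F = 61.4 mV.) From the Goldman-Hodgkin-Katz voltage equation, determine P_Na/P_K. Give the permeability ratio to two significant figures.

16

Let α = P_Na/P_K. GHK: Vm = 61.4·log₁₀[(Kₒ + α·Naₒ)/(Kᵢ + α·Naᵢ)].
10^(Vm/61.4) = 10^(34.0/61.4) = 3.5789
So 3.5789·(Kᵢ + α·Naᵢ) = Kₒ + α·Naₒ → α = (3.5789·152.0 − 8.68) / (101.0 − 3.5789·18.8)
α = (544 − 8.68) / (101.0 − 67.28) = 535.3/33.72 = 15.88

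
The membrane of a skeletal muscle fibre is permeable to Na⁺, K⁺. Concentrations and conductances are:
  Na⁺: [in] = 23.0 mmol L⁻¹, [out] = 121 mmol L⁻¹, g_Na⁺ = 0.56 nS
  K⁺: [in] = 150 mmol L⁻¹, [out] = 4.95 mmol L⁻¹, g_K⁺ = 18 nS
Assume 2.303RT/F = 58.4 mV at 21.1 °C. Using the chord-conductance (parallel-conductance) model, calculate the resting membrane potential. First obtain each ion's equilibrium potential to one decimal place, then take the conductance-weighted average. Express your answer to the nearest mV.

E_Na⁺ = (58.4/1)·log₁₀(121/23.0) = 42.1 mV
E_K⁺ = (58.4/1)·log₁₀(4.95/150) = -86.5 mV
Vm = (Σ gᵢEᵢ)/(Σ gᵢ) = (0.56·42.1 + 18·-86.5) / (0.56 + 18)
= -1533.42 / 18.56 = -82.62 mV

-83 mV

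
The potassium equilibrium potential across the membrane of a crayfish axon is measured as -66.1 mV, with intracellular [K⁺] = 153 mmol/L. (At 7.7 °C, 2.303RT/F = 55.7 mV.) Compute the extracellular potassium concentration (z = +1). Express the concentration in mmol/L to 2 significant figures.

10 mmol/L

Nernst: E = (55.7/1) · log₁₀([out]/[in]), so log₁₀([out]/[in]) = -66.1 × 1 / 55.7 = -1.1867.
[out]/[in] = 10^(-1.1867) = 0.06506.
[out] = 0.06506 × 153 = 9.954 mmol/L.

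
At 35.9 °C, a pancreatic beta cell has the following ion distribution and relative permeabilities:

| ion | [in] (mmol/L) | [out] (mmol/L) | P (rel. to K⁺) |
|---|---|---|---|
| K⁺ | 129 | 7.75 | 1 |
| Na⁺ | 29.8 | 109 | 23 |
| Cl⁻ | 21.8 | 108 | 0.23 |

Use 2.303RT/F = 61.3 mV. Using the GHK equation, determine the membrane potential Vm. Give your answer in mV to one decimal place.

29.3 mV

Vm = 61.3 · log₁₀[(Σ P·[cation]ₒ + Σ P·[anion]ᵢ) / (Σ P·[cation]ᵢ + Σ P·[anion]ₒ)]
Numerator = 1×7.75 + 23×109 + 0.23×21.8 = 2520
Denominator = 1×129 + 23×29.8 + 0.23×108 = 839.2
Vm = 61.3 · log₁₀(3.0024) = 61.3 × (0.4775) = 29.27 mV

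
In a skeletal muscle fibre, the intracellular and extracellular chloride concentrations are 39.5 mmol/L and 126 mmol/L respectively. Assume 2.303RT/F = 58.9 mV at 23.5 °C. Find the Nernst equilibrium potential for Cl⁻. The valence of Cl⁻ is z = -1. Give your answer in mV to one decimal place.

E = (58.9/z) · log₁₀([Cl⁻]_out/[Cl⁻]_in) with z = -1.
For an anion, dividing by z = -1 reverses the sign.
= (58.9/-1) · log₁₀(126/39.5) = -58.90 · log₁₀(3.19)
= -58.90 · (0.5038) = -29.67 mV

-29.7 mV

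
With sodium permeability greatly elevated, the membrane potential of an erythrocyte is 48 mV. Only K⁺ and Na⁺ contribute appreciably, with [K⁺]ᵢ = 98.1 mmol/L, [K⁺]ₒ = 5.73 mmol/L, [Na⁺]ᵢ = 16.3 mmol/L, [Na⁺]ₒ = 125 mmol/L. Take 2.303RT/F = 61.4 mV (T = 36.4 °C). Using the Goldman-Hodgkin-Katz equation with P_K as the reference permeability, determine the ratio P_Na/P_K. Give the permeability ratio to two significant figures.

Let α = P_Na/P_K. GHK: Vm = 61.4·log₁₀[(Kₒ + α·Naₒ)/(Kᵢ + α·Naᵢ)].
10^(Vm/61.4) = 10^(48.0/61.4) = 6.05
So 6.05·(Kᵢ + α·Naᵢ) = Kₒ + α·Naₒ → α = (6.05·98.1 − 5.73) / (125.0 − 6.05·16.3)
α = (593.5 − 5.73) / (125.0 − 98.62) = 587.8/26.38 = 22.28

22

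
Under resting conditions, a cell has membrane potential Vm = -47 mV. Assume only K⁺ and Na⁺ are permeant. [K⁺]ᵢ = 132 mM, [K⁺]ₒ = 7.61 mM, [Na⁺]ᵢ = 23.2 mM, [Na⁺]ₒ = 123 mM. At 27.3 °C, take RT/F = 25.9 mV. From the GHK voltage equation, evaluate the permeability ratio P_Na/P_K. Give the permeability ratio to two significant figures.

0.12

Let α = P_Na/P_K. GHK: Vm = 25.9·ln[(Kₒ + α·Naₒ)/(Kᵢ + α·Naᵢ)].
e^(Vm/25.9) = e^(-47.0/25.9) = 0.16289
So 0.16289·(Kᵢ + α·Naᵢ) = Kₒ + α·Naₒ → α = (0.16289·132.0 − 7.61) / (123.0 − 0.16289·23.2)
α = (21.5 − 7.61) / (123.0 − 3.779) = 13.89/119.2 = 0.1165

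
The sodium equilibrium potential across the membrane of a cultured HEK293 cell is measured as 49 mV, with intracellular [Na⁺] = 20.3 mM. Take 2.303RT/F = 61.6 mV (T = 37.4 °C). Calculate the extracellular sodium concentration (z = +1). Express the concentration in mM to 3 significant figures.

127 mM

Nernst: E = (61.6/1) · log₁₀([out]/[in]), so log₁₀([out]/[in]) = 49.0 × 1 / 61.6 = 0.7955.
[out]/[in] = 10^(0.7955) = 6.244.
[out] = 6.244 × 20.3 = 126.8 mM.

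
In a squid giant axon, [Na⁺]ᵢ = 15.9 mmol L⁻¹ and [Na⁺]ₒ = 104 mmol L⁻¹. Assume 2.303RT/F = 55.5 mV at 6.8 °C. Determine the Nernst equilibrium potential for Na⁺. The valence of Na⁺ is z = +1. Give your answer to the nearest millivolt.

45 mV

E = (55.5/z) · log₁₀([Na⁺]_out/[Na⁺]_in) with z = +1.
= (55.5/1) · log₁₀(104/15.9) = 55.50 · log₁₀(6.541)
= 55.50 · (0.8156) = 45.27 mV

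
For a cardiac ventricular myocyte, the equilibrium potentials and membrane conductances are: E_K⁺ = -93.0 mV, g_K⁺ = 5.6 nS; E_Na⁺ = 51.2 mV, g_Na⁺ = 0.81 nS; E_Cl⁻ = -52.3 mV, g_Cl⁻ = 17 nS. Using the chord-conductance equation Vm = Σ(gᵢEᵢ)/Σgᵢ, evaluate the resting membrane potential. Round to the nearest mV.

-58 mV

Σ gᵢEᵢ = 5.6·(-93.0) + 0.81·(51.2) + 17·(-52.3) = -1368.43
Σ gᵢ = 5.6 + 0.81 + 17 = 23.41
Vm = -1368.43 / 23.41 = -58.45 mV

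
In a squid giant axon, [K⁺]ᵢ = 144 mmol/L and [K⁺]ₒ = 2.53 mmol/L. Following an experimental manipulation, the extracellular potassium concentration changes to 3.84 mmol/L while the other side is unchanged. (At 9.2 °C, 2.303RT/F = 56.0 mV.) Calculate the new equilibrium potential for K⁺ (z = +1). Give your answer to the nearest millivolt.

-88 mV

After the shift: [K⁺]_out = 3.84, [K⁺]_in = 144 mmol/L.
E_new = (56.0/1)·log₁₀(3.84/144) = 56.00 · (-1.5740) = -88.15 mV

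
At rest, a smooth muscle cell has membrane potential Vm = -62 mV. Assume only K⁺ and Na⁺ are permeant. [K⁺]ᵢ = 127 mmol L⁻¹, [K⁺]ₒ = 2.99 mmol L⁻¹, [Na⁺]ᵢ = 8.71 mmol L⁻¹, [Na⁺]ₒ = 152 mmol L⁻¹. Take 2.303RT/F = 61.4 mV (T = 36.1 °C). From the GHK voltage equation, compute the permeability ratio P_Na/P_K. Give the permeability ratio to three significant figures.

Let α = P_Na/P_K. GHK: Vm = 61.4·log₁₀[(Kₒ + α·Naₒ)/(Kᵢ + α·Naᵢ)].
10^(Vm/61.4) = 10^(-62.0/61.4) = 0.097775
So 0.097775·(Kᵢ + α·Naᵢ) = Kₒ + α·Naₒ → α = (0.097775·127.0 − 2.99) / (152.0 − 0.097775·8.71)
α = (12.42 − 2.99) / (152.0 − 0.8516) = 9.427/151.1 = 0.06237

0.0624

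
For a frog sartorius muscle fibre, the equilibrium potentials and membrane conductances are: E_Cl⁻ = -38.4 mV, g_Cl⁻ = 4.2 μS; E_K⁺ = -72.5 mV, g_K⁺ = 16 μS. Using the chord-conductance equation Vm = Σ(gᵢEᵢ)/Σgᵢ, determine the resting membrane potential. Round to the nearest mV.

-65 mV

Σ gᵢEᵢ = 4.2·(-38.4) + 16·(-72.5) = -1321.28
Σ gᵢ = 4.2 + 16 = 20.2
Vm = -1321.28 / 20.2 = -65.41 mV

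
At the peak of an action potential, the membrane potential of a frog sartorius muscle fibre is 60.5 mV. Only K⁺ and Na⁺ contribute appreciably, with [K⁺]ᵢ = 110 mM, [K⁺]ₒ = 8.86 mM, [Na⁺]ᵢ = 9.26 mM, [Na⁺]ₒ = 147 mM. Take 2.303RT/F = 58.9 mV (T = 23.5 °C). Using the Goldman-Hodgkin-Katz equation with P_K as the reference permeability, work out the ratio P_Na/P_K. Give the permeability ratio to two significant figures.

Let α = P_Na/P_K. GHK: Vm = 58.9·log₁₀[(Kₒ + α·Naₒ)/(Kᵢ + α·Naᵢ)].
10^(Vm/58.9) = 10^(60.5/58.9) = 10.645
So 10.645·(Kᵢ + α·Naᵢ) = Kₒ + α·Naₒ → α = (10.645·110.0 − 8.86) / (147.0 − 10.645·9.26)
α = (1171 − 8.86) / (147.0 − 98.58) = 1162/48.42 = 24

24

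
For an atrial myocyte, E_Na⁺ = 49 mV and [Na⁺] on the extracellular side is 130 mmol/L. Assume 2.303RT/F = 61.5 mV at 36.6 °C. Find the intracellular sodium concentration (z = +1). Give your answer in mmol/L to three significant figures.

20.8 mmol/L

Nernst: E = (61.5/1) · log₁₀([out]/[in]), so log₁₀([out]/[in]) = 49.0 × 1 / 61.5 = 0.7967.
[out]/[in] = 10^(0.7967) = 6.263.
[in] = 130 / 6.263 = 20.76 mmol/L.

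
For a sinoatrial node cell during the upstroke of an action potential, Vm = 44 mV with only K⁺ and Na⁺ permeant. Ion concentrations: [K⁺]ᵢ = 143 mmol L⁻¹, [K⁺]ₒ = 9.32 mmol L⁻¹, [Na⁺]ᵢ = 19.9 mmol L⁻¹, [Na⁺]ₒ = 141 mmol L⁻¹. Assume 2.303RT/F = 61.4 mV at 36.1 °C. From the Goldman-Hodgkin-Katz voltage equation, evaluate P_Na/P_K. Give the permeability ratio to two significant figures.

20

Let α = P_Na/P_K. GHK: Vm = 61.4·log₁₀[(Kₒ + α·Naₒ)/(Kᵢ + α·Naᵢ)].
10^(Vm/61.4) = 10^(44.0/61.4) = 5.2073
So 5.2073·(Kᵢ + α·Naᵢ) = Kₒ + α·Naₒ → α = (5.2073·143.0 − 9.32) / (141.0 − 5.2073·19.9)
α = (744.6 − 9.32) / (141.0 − 103.6) = 735.3/37.37 = 19.67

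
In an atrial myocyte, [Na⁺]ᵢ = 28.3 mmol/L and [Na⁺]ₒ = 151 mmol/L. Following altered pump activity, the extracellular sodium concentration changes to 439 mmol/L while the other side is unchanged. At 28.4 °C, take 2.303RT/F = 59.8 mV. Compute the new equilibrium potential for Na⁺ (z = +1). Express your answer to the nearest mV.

After the shift: [Na⁺]_out = 439, [Na⁺]_in = 28.3 mmol/L.
E_new = (59.8/1)·log₁₀(439/28.3) = 59.80 · (1.1907) = 71.20 mV

71 mV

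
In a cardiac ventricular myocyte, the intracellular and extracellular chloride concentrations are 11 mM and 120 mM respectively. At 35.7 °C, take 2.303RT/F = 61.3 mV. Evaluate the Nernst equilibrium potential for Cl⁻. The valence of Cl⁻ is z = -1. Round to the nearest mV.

-64 mV

E = (61.3/z) · log₁₀([Cl⁻]_out/[Cl⁻]_in) with z = -1.
For an anion, dividing by z = -1 reverses the sign.
= (61.3/-1) · log₁₀(120/11) = -61.30 · log₁₀(10.91)
= -61.30 · (1.0378) = -63.62 mV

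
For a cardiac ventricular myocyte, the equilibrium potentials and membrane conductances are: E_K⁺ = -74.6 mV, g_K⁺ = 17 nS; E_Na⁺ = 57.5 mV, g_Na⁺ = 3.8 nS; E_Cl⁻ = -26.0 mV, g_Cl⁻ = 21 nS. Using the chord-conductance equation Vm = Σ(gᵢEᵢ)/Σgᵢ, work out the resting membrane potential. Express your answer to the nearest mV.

-38 mV

Σ gᵢEᵢ = 17·(-74.6) + 3.8·(57.5) + 21·(-26.0) = -1595.70
Σ gᵢ = 17 + 3.8 + 21 = 41.8
Vm = -1595.70 / 41.8 = -38.17 mV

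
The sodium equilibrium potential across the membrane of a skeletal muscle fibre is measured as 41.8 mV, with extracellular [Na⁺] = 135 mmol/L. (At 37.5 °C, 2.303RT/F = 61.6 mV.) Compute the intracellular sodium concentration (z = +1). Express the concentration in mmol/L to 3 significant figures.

28.3 mmol/L

Nernst: E = (61.6/1) · log₁₀([out]/[in]), so log₁₀([out]/[in]) = 41.8 × 1 / 61.6 = 0.6786.
[out]/[in] = 10^(0.6786) = 4.771.
[in] = 135 / 4.771 = 28.3 mmol/L.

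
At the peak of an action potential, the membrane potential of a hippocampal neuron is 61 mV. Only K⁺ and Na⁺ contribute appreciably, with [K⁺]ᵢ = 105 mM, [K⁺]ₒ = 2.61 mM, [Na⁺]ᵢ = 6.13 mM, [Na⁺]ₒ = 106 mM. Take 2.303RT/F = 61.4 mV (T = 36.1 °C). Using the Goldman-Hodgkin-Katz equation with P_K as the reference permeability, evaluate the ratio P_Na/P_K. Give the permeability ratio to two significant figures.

23

Let α = P_Na/P_K. GHK: Vm = 61.4·log₁₀[(Kₒ + α·Naₒ)/(Kᵢ + α·Naᵢ)].
10^(Vm/61.4) = 10^(61.0/61.4) = 9.8511
So 9.8511·(Kᵢ + α·Naᵢ) = Kₒ + α·Naₒ → α = (9.8511·105.0 − 2.61) / (106.0 − 9.8511·6.13)
α = (1034 − 2.61) / (106.0 − 60.39) = 1032/45.61 = 22.62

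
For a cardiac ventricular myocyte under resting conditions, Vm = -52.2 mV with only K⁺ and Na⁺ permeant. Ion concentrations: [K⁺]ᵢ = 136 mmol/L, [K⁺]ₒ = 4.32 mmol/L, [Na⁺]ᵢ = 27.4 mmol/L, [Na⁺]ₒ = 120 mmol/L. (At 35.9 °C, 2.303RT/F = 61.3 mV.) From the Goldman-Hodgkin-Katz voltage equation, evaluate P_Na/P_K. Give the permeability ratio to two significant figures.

Let α = P_Na/P_K. GHK: Vm = 61.3·log₁₀[(Kₒ + α·Naₒ)/(Kᵢ + α·Naᵢ)].
10^(Vm/61.3) = 10^(-52.2/61.3) = 0.14075
So 0.14075·(Kᵢ + α·Naᵢ) = Kₒ + α·Naₒ → α = (0.14075·136.0 − 4.32) / (120.0 − 0.14075·27.4)
α = (19.14 − 4.32) / (120.0 − 3.857) = 14.82/116.1 = 0.1276

0.13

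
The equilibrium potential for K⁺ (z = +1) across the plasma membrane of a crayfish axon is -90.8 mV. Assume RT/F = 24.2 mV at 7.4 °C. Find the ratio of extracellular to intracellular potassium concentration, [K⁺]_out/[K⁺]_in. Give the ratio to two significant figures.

ln([out]/[in]) = E·z/(24.2) = -90.8 × 1 / 24.2 = -3.7521
[out]/[in] = e^(-3.7521) = 0.02347

0.023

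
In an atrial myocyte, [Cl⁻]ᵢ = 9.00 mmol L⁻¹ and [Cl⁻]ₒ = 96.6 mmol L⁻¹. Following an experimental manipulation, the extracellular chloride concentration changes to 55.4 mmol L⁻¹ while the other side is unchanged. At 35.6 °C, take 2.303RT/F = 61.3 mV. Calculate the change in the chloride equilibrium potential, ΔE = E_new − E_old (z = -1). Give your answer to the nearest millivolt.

E_old = (61.3/-1)·log₁₀(96.6/9.00) = -63.18 mV
E_new = (61.3/-1)·log₁₀(55.4/9.00) = -48.38 mV
ΔE = -48.38 − (-63.18) = 14.80 mV

15 mV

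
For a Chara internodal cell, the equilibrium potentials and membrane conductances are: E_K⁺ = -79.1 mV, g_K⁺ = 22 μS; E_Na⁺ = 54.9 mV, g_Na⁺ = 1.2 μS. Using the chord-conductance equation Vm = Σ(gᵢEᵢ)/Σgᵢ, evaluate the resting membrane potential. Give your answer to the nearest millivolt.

-72 mV

Σ gᵢEᵢ = 22·(-79.1) + 1.2·(54.9) = -1674.32
Σ gᵢ = 22 + 1.2 = 23.2
Vm = -1674.32 / 23.2 = -72.17 mV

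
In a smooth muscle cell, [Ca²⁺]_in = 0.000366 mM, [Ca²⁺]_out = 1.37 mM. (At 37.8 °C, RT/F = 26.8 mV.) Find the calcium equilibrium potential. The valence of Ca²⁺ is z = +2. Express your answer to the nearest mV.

110 mV

E = (26.8/z) · ln([Ca²⁺]_out/[Ca²⁺]_in) with z = +2.
= (26.8/2) · ln(1.37/0.000366) = 13.40 · ln(3743)
= 13.40 · (8.2277) = 110.25 mV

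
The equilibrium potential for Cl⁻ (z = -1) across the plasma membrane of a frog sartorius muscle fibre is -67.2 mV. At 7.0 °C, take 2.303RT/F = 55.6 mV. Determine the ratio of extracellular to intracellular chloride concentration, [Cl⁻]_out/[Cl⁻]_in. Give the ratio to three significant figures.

log₁₀([out]/[in]) = E·z/(55.6) = -67.2 × -1 / 55.6 = 1.2086
[out]/[in] = 10^(1.2086) = 16.17

16.2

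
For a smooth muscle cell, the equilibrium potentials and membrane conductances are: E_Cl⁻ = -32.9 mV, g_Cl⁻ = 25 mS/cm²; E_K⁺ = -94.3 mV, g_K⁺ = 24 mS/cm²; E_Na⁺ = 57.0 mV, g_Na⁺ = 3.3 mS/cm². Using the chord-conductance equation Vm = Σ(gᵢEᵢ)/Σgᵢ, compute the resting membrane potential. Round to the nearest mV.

Σ gᵢEᵢ = 25·(-32.9) + 24·(-94.3) + 3.3·(57.0) = -2897.60
Σ gᵢ = 25 + 24 + 3.3 = 52.3
Vm = -2897.60 / 52.3 = -55.40 mV

-55 mV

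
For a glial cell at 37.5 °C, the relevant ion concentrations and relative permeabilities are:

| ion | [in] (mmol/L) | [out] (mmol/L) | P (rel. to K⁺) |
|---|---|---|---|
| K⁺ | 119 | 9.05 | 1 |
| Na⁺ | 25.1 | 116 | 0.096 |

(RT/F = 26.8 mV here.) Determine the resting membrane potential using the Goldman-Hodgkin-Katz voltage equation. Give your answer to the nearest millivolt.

-48 mV

Vm = 26.8 · ln[(Σ P·[cation]ₒ + Σ P·[anion]ᵢ) / (Σ P·[cation]ᵢ + Σ P·[anion]ₒ)]
Numerator = 1×9.05 + 0.096×116 = 20.19
Denominator = 1×119 + 0.096×25.1 = 121.4
Vm = 26.8 · ln(0.16626) = 26.8 × (-1.7942) = -48.08 mV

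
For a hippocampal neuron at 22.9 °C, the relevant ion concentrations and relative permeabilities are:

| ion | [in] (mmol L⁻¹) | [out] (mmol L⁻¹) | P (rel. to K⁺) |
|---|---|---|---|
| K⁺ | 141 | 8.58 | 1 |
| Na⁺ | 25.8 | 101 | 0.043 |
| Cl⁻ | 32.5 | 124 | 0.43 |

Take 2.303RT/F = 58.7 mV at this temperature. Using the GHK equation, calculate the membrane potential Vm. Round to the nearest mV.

-51 mV

Vm = 58.7 · log₁₀[(Σ P·[cation]ₒ + Σ P·[anion]ᵢ) / (Σ P·[cation]ᵢ + Σ P·[anion]ₒ)]
Numerator = 1×8.58 + 0.043×101 + 0.43×32.5 = 26.9
Denominator = 1×141 + 0.043×25.8 + 0.43×124 = 195.4
Vm = 58.7 · log₁₀(0.13764) = 58.7 × (-0.8613) = -50.56 mV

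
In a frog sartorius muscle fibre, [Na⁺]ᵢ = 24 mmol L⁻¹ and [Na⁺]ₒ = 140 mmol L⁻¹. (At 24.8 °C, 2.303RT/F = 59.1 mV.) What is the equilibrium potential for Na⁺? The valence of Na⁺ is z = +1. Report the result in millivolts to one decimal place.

45.3 mV

E = (59.1/z) · log₁₀([Na⁺]_out/[Na⁺]_in) with z = +1.
= (59.1/1) · log₁₀(140/24) = 59.10 · log₁₀(5.833)
= 59.10 · (0.7659) = 45.27 mV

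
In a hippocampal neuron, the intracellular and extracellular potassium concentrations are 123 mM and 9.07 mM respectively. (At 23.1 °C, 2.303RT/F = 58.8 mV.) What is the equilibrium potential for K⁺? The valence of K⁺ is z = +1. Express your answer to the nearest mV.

-67 mV

E = (58.8/z) · log₁₀([K⁺]_out/[K⁺]_in) with z = +1.
= (58.8/1) · log₁₀(9.07/123) = 58.80 · log₁₀(0.07374)
= 58.80 · (-1.1323) = -66.58 mV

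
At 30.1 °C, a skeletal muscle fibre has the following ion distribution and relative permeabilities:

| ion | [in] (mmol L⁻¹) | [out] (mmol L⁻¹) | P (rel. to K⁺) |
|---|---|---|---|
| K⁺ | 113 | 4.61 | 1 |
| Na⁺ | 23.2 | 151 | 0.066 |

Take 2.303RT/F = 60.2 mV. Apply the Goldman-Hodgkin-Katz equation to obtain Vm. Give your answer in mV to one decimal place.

Vm = 60.2 · log₁₀[(Σ P·[cation]ₒ + Σ P·[anion]ᵢ) / (Σ P·[cation]ᵢ + Σ P·[anion]ₒ)]
Numerator = 1×4.61 + 0.066×151 = 14.58
Denominator = 1×113 + 0.066×23.2 = 114.5
Vm = 60.2 · log₁₀(0.12727) = 60.2 × (-0.8953) = -53.90 mV

-53.9 mV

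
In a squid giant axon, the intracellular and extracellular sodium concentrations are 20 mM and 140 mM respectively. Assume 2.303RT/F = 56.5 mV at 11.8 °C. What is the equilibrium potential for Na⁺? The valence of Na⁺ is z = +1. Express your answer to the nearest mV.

48 mV

E = (56.5/z) · log₁₀([Na⁺]_out/[Na⁺]_in) with z = +1.
= (56.5/1) · log₁₀(140/20) = 56.50 · log₁₀(7)
= 56.50 · (0.8451) = 47.75 mV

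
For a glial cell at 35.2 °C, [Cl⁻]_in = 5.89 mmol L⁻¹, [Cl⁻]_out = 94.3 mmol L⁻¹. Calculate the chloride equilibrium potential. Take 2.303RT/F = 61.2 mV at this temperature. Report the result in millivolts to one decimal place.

-73.7 mV

E = (61.2/z) · log₁₀([Cl⁻]_out/[Cl⁻]_in) with z = -1.
For an anion, dividing by z = -1 reverses the sign.
= (61.2/-1) · log₁₀(94.3/5.89) = -61.20 · log₁₀(16.01)
= -61.20 · (1.2044) = -73.71 mV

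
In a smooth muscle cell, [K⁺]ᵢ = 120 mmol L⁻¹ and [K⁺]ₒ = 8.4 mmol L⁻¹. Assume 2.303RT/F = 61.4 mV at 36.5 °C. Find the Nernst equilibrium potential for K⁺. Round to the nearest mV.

E = (61.4/z) · log₁₀([K⁺]_out/[K⁺]_in) with z = +1.
= (61.4/1) · log₁₀(8.4/120) = 61.40 · log₁₀(0.07)
= 61.40 · (-1.1549) = -70.91 mV

-71 mV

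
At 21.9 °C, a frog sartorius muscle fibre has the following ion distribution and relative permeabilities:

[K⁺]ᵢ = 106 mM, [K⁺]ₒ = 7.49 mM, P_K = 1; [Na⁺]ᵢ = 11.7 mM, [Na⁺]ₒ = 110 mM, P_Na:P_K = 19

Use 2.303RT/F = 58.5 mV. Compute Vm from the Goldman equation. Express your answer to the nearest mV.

47 mV

Vm = 58.5 · log₁₀[(Σ P·[cation]ₒ + Σ P·[anion]ᵢ) / (Σ P·[cation]ᵢ + Σ P·[anion]ₒ)]
Numerator = 1×7.49 + 19×110 = 2097
Denominator = 1×106 + 19×11.7 = 328.3
Vm = 58.5 · log₁₀(6.3889) = 58.5 × (0.8054) = 47.12 mV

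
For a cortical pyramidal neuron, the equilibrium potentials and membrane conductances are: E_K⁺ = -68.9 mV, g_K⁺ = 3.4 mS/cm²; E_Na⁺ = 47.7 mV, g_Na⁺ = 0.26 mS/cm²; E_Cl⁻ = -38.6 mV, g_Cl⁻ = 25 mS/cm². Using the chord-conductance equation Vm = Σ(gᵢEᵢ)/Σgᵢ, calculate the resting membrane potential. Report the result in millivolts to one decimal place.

Σ gᵢEᵢ = 3.4·(-68.9) + 0.26·(47.7) + 25·(-38.6) = -1186.86
Σ gᵢ = 3.4 + 0.26 + 25 = 28.66
Vm = -1186.86 / 28.66 = -41.41 mV

-41.4 mV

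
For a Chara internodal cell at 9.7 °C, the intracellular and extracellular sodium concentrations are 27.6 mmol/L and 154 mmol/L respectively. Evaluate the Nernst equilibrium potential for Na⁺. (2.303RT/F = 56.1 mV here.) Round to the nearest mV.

42 mV

E = (56.1/z) · log₁₀([Na⁺]_out/[Na⁺]_in) with z = +1.
= (56.1/1) · log₁₀(154/27.6) = 56.10 · log₁₀(5.58)
= 56.10 · (0.7466) = 41.88 mV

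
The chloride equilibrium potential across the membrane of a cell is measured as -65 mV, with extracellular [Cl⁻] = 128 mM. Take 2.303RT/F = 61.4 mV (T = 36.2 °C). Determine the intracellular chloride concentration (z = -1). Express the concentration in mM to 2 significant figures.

11 mM

Nernst: E = (61.4/-1) · log₁₀([out]/[in]), so log₁₀([out]/[in]) = -65.0 × -1 / 61.4 = 1.0586.
[out]/[in] = 10^(1.0586) = 11.45.
[in] = 128 / 11.45 = 11.18 mM.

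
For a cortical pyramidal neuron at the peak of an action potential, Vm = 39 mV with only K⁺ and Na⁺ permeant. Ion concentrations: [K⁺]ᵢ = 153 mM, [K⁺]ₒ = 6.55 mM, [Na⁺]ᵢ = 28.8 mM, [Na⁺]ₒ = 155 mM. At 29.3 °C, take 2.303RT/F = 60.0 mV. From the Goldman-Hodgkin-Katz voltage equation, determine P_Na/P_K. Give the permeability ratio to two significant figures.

Let α = P_Na/P_K. GHK: Vm = 60.0·log₁₀[(Kₒ + α·Naₒ)/(Kᵢ + α·Naᵢ)].
10^(Vm/60.0) = 10^(39.0/60.0) = 4.4668
So 4.4668·(Kᵢ + α·Naᵢ) = Kₒ + α·Naₒ → α = (4.4668·153.0 − 6.55) / (155.0 − 4.4668·28.8)
α = (683.4 − 6.55) / (155.0 − 128.6) = 676.9/26.36 = 25.68

26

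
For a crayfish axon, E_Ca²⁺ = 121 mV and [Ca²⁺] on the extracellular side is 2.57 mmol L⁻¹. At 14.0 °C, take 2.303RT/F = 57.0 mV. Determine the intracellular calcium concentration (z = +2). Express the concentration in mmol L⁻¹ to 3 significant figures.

0.000146 mmol L⁻¹

Nernst: E = (57.0/2) · log₁₀([out]/[in]), so log₁₀([out]/[in]) = 121.0 × 2 / 57.0 = 4.2456.
[out]/[in] = 10^(4.2456) = 1.76e+04.
[in] = 2.57 / 1.76e+04 = 0.000146 mmol L⁻¹.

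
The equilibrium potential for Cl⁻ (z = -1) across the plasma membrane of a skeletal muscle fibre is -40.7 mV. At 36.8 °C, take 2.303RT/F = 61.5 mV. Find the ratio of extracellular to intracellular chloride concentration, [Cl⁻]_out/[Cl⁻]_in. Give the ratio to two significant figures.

4.6

log₁₀([out]/[in]) = E·z/(61.5) = -40.7 × -1 / 61.5 = 0.6618
[out]/[in] = 10^(0.6618) = 4.59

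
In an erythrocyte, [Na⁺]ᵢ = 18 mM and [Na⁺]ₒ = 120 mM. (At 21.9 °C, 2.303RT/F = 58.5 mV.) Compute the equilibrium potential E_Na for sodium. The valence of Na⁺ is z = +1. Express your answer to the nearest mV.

48 mV

E = (58.5/z) · log₁₀([Na⁺]_out/[Na⁺]_in) with z = +1.
= (58.5/1) · log₁₀(120/18) = 58.50 · log₁₀(6.667)
= 58.50 · (0.8239) = 48.20 mV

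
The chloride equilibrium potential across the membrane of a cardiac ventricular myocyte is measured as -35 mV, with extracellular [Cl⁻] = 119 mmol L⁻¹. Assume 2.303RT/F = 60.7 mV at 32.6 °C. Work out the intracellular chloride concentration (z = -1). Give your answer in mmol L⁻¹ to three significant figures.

31.5 mmol L⁻¹

Nernst: E = (60.7/-1) · log₁₀([out]/[in]), so log₁₀([out]/[in]) = -35.0 × -1 / 60.7 = 0.5766.
[out]/[in] = 10^(0.5766) = 3.772.
[in] = 119 / 3.772 = 31.55 mmol L⁻¹.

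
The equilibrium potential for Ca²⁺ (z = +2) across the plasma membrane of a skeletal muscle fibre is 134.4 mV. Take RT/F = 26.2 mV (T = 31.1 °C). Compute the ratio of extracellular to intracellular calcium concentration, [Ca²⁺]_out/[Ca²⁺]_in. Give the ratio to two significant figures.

ln([out]/[in]) = E·z/(26.2) = 134.4 × 2 / 26.2 = 10.2595
[out]/[in] = e^(10.2595) = 2.855e+04

29000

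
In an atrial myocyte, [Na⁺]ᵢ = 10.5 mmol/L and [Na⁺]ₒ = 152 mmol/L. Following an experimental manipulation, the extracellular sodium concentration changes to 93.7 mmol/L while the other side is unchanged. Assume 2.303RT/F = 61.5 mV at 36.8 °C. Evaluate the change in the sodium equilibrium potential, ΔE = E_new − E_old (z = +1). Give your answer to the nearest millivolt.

-13 mV

E_old = (61.5/1)·log₁₀(152/10.5) = 71.38 mV
E_new = (61.5/1)·log₁₀(93.7/10.5) = 58.46 mV
ΔE = 58.46 − (71.38) = -12.92 mV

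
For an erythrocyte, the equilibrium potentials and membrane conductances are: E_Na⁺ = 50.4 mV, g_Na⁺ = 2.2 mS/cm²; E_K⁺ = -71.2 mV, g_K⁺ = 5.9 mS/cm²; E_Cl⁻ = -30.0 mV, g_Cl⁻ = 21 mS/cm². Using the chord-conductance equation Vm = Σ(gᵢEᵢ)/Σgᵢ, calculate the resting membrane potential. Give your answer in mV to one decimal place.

Σ gᵢEᵢ = 2.2·(50.4) + 5.9·(-71.2) + 21·(-30.0) = -939.20
Σ gᵢ = 2.2 + 5.9 + 21 = 29.1
Vm = -939.20 / 29.1 = -32.27 mV

-32.3 mV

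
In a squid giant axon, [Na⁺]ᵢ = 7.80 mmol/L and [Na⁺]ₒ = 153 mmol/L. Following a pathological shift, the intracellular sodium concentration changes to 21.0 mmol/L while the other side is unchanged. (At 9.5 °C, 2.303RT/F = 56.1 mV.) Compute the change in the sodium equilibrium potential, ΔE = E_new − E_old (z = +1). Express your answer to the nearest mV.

E_old = (56.1/1)·log₁₀(153/7.80) = 72.51 mV
E_new = (56.1/1)·log₁₀(153/21.0) = 48.38 mV
ΔE = 48.38 − (72.51) = -24.13 mV

-24 mV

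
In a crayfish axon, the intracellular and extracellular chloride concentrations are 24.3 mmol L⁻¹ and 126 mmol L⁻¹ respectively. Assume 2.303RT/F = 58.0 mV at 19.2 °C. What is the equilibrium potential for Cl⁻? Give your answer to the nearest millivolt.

E = (58.0/z) · log₁₀([Cl⁻]_out/[Cl⁻]_in) with z = -1.
For an anion, dividing by z = -1 reverses the sign.
= (58.0/-1) · log₁₀(126/24.3) = -58.00 · log₁₀(5.185)
= -58.00 · (0.7148) = -41.46 mV

-41 mV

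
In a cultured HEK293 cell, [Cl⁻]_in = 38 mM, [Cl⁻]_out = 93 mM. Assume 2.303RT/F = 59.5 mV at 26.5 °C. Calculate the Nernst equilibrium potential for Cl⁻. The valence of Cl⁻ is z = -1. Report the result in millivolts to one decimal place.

-23.1 mV

E = (59.5/z) · log₁₀([Cl⁻]_out/[Cl⁻]_in) with z = -1.
For an anion, dividing by z = -1 reverses the sign.
= (59.5/-1) · log₁₀(93/38) = -59.50 · log₁₀(2.447)
= -59.50 · (0.3887) = -23.13 mV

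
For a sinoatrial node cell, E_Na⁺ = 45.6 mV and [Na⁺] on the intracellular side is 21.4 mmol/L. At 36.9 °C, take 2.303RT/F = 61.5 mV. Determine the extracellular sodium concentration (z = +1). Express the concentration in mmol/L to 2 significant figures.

120 mmol/L

Nernst: E = (61.5/1) · log₁₀([out]/[in]), so log₁₀([out]/[in]) = 45.6 × 1 / 61.5 = 0.7415.
[out]/[in] = 10^(0.7415) = 5.514.
[out] = 5.514 × 21.4 = 118 mmol/L.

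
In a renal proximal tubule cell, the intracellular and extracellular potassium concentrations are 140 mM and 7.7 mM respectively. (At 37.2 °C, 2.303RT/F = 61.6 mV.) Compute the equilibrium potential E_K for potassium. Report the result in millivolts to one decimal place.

E = (61.6/z) · log₁₀([K⁺]_out/[K⁺]_in) with z = +1.
= (61.6/1) · log₁₀(7.7/140) = 61.60 · log₁₀(0.055)
= 61.60 · (-1.2596) = -77.59 mV

-77.6 mV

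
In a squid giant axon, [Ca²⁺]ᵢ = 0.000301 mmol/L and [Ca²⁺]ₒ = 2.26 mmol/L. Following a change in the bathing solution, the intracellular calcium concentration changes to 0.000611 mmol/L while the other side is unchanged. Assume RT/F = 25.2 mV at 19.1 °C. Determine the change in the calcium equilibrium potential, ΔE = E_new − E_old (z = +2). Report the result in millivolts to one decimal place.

-8.9 mV

E_old = (25.2/2)·ln(2.26/0.000301) = 112.44 mV
E_new = (25.2/2)·ln(2.26/0.000611) = 103.52 mV
ΔE = 103.52 − (112.44) = -8.92 mV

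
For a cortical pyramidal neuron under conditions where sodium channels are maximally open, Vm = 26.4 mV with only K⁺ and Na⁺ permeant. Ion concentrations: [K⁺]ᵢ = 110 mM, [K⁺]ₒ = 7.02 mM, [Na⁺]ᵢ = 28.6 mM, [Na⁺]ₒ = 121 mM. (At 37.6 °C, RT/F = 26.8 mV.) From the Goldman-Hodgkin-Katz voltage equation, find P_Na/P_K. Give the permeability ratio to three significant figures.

Let α = P_Na/P_K. GHK: Vm = 26.8·ln[(Kₒ + α·Naₒ)/(Kᵢ + α·Naᵢ)].
e^(Vm/26.8) = e^(26.4/26.8) = 2.678
So 2.678·(Kᵢ + α·Naᵢ) = Kₒ + α·Naₒ → α = (2.678·110.0 − 7.02) / (121.0 − 2.678·28.6)
α = (294.6 − 7.02) / (121.0 − 76.59) = 287.6/44.41 = 6.475

6.48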